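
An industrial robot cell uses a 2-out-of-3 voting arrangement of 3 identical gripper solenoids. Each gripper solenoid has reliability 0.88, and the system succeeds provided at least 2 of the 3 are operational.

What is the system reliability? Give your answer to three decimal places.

0.960

R = Σ_{i=2}^{3} C(3,i) p^i (1−p)^{3−i} with p = 0.88
C(3,2)·0.88^2·0.12^1 = 0.27878
C(3,3)·0.88^3·0.12^0 = 0.68147
Sum = 0.960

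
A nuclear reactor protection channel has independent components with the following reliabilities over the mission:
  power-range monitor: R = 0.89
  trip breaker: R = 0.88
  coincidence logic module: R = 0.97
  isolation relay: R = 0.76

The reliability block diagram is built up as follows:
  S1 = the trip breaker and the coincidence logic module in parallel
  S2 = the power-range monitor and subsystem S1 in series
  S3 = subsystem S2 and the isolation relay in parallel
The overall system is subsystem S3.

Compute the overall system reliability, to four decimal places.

0.9728

Parallel (trip breaker and coincidence logic module): 1 − (1 − 0.880000)(1 − 0.970000) = 0.996400
Series (power-range monitor and [0.996400]): 0.890000 × 0.996400 = 0.886796
Parallel ([0.886796] and isolation relay): 1 − (1 − 0.886796)(1 − 0.760000) = 0.9728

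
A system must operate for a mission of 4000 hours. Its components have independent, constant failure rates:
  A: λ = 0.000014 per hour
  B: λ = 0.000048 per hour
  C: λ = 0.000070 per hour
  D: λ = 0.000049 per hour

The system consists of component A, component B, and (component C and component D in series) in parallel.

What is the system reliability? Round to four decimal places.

R(A) = exp(−0.000014 × 4000) = 0.945539
R(B) = exp(−0.000048 × 4000) = 0.825307
R(C) = exp(−0.000070 × 4000) = 0.755784
R(D) = exp(−0.000049 × 4000) = 0.822012
Series (C and D): 0.755784 × 0.822012 = 0.621264
Parallel (A, B, and [0.621264]): 1 − (1 − 0.945539)(1 − 0.825307)(1 − 0.621264) = 0.9964

0.9964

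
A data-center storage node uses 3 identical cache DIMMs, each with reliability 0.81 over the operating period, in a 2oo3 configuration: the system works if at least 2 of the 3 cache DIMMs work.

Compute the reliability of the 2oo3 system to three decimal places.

R = Σ_{i=2}^{3} C(3,i) p^i (1−p)^{3−i} with p = 0.81
C(3,2)·0.81^2·0.19^1 = 0.37398
C(3,3)·0.81^3·0.19^0 = 0.53144
Sum = 0.905

0.905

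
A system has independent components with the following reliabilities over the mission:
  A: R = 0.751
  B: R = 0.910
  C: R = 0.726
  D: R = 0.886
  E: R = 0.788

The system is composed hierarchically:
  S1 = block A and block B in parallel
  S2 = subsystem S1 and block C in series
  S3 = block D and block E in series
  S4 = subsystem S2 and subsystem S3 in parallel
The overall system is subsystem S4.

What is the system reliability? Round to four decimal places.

0.9124

Parallel (A and B): 1 − (1 − 0.751000)(1 − 0.910000) = 0.977590
Series ([0.977590] and C): 0.977590 × 0.726000 = 0.709730
Series (D and E): 0.886000 × 0.788000 = 0.698168
Parallel ([0.709730] and [0.698168]): 1 − (1 − 0.709730)(1 − 0.698168) = 0.9124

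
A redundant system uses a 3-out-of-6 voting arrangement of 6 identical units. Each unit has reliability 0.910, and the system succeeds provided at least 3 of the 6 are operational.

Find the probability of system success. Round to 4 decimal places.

0.9992

R = Σ_{i=3}^{6} C(6,i) p^i (1−p)^{6−i} with p = 0.910
C(6,3)·0.910^3·0.090^3 = 0.010987
C(6,4)·0.910^4·0.090^2 = 0.083319
C(6,5)·0.910^5·0.090^1 = 0.336977
C(6,6)·0.910^6·0.090^0 = 0.567869
Sum = 0.9992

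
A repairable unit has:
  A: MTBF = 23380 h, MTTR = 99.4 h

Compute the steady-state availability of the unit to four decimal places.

0.9958

A(A) = MTBF/(MTBF+MTTR) = 23380/(23380+99.4) = 0.9958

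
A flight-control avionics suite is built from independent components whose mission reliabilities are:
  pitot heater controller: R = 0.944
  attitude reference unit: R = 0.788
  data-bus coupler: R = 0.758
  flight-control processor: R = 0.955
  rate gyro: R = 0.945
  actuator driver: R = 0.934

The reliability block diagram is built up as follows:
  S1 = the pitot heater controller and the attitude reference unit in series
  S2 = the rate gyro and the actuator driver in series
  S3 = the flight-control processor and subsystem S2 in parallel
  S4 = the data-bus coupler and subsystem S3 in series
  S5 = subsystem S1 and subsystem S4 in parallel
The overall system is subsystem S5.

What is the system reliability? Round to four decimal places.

0.9370

Series (pitot heater controller and attitude reference unit): 0.944000 × 0.788000 = 0.743872
Series (rate gyro and actuator driver): 0.945000 × 0.934000 = 0.882630
Parallel (flight-control processor and [0.882630]): 1 − (1 − 0.955000)(1 − 0.882630) = 0.994718
Series (data-bus coupler and [0.994718]): 0.758000 × 0.994718 = 0.753996
Parallel ([0.743872] and [0.753996]): 1 − (1 − 0.743872)(1 − 0.753996) = 0.9370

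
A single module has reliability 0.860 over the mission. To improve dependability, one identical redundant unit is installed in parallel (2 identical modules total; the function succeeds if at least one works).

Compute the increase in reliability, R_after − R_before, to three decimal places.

0.120

R_before = 0.860
R_after = 1 − (1 − 0.860)^2 = 0.980
ΔR = 0.980 − 0.860 = 0.120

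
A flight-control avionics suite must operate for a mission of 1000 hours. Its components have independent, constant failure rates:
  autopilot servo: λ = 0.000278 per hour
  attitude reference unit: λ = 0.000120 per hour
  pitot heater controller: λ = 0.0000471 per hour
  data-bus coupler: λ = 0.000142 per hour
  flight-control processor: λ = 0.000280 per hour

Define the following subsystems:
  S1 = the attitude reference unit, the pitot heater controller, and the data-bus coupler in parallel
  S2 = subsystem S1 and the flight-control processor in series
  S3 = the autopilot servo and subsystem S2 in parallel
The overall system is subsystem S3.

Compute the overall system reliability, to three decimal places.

R(autopilot servo) = exp(−0.000278 × 1000) = 0.75730
R(attitude reference unit) = exp(−0.000120 × 1000) = 0.88692
R(pitot heater controller) = exp(−0.0000471 × 1000) = 0.95399
R(data-bus coupler) = exp(−0.000142 × 1000) = 0.86762
R(flight-control processor) = exp(−0.000280 × 1000) = 0.75578
Parallel (attitude reference unit, pitot heater controller, and data-bus coupler): 1 − (1 − 0.88692)(1 − 0.95399)(1 − 0.86762) = 0.99931
Series ([0.99931] and flight-control processor): 0.99931 × 0.75578 = 0.75526
Parallel (autopilot servo and [0.75526]): 1 − (1 − 0.75730)(1 − 0.75526) = 0.941

0.941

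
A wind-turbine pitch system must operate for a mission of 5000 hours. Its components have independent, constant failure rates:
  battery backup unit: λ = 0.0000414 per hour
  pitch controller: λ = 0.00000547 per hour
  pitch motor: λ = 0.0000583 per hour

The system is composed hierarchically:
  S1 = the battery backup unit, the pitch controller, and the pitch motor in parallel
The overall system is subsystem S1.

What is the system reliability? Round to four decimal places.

R(battery backup unit) = exp(−0.0000414 × 5000) = 0.813020
R(pitch controller) = exp(−0.00000547 × 5000) = 0.973021
R(pitch motor) = exp(−0.0000583 × 5000) = 0.747142
Parallel (battery backup unit, pitch controller, and pitch motor): 1 − (1 − 0.813020)(1 − 0.973021)(1 − 0.747142) = 0.9987

0.9987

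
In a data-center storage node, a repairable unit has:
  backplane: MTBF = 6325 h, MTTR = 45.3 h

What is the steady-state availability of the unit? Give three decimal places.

A(backplane) = MTBF/(MTBF+MTTR) = 6325/(6325+45.3) = 0.993

0.993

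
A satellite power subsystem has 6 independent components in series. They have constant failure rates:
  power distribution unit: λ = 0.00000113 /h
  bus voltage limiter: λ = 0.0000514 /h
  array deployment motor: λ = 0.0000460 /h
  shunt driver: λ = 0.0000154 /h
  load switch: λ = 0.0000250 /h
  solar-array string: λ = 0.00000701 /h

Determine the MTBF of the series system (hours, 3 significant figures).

6850

Series of exponential components: λ_sys = Σ λ_i
λ_sys = 0.00000113 + 0.0000514 + 0.0000460 + 0.0000154 + 0.0000250 + 0.00000701 = 1.4594e-04 /h
MTBF = 1 / λ_sys = 6850 h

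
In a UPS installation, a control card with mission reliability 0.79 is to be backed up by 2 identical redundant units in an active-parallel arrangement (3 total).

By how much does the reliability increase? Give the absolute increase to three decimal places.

R_before = 0.79
R_after = 1 − (1 − 0.79)^3 = 0.991
ΔR = 0.991 − 0.79 = 0.201

0.201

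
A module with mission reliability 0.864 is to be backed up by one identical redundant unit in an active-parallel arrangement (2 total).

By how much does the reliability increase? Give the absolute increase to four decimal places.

R_before = 0.864
R_after = 1 − (1 − 0.864)^2 = 0.9815
ΔR = 0.9815 − 0.864 = 0.1175

0.1175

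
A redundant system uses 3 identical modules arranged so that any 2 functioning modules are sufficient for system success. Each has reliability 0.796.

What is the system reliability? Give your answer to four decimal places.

0.8921

R = Σ_{i=2}^{3} C(3,i) p^i (1−p)^{3−i} with p = 0.796
C(3,2)·0.796^2·0.204^1 = 0.387773
C(3,3)·0.796^3·0.204^0 = 0.504358
Sum = 0.8921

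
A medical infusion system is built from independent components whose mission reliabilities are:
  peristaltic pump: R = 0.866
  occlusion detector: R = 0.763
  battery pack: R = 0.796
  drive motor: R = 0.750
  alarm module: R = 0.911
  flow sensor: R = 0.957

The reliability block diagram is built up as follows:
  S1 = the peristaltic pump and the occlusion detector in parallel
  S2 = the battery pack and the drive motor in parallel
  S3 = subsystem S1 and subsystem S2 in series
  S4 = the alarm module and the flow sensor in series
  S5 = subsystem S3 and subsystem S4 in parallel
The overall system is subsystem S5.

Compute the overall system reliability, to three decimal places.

Parallel (peristaltic pump and occlusion detector): 1 − (1 − 0.86600)(1 − 0.76300) = 0.96824
Parallel (battery pack and drive motor): 1 − (1 − 0.79600)(1 − 0.75000) = 0.94900
Series ([0.96824] and [0.94900]): 0.96824 × 0.94900 = 0.91886
Series (alarm module and flow sensor): 0.91100 × 0.95700 = 0.87183
Parallel ([0.91886] and [0.87183]): 1 − (1 − 0.91886)(1 − 0.87183) = 0.990

0.990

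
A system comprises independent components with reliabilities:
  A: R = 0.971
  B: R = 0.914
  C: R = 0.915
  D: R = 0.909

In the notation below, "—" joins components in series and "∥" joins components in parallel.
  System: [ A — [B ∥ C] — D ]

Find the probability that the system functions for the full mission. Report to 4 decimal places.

0.8762

Parallel (B and C): 1 − (1 − 0.914000)(1 − 0.915000) = 0.992690
Series (A, [0.992690], and D): 0.971000 × 0.992690 × 0.909000 = 0.8762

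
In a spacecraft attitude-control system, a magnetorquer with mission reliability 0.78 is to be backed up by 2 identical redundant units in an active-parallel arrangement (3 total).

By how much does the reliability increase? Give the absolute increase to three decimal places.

0.209

R_before = 0.78
R_after = 1 − (1 − 0.78)^3 = 0.989
ΔR = 0.989 − 0.78 = 0.209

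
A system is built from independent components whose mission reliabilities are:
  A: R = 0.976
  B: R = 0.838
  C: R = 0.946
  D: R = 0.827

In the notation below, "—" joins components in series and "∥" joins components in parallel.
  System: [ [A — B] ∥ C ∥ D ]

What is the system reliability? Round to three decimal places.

0.998

Series (A and B): 0.97600 × 0.83800 = 0.81789
Parallel ([0.81789], C, and D): 1 − (1 − 0.81789)(1 − 0.94600)(1 − 0.82700) = 0.998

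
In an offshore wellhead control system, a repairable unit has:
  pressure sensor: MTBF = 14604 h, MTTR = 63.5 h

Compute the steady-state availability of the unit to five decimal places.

0.99567

A(pressure sensor) = MTBF/(MTBF+MTTR) = 14604/(14604+63.5) = 0.99567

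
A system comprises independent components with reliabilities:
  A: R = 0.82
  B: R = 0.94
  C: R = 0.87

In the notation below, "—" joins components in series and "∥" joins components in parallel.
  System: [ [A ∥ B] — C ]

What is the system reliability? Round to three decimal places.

0.861

Parallel (A and B): 1 − (1 − 0.82000)(1 − 0.94000) = 0.98920
Series ([0.98920] and C): 0.98920 × 0.87000 = 0.861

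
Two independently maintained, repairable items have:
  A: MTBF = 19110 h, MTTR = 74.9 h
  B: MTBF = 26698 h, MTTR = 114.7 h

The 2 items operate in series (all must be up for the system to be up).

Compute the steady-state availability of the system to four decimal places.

A(A) = MTBF/(MTBF+MTTR) = 19110/(19110+74.9) = 0.996096
A(B) = MTBF/(MTBF+MTTR) = 26698/(26698+114.7) = 0.995722
Series availability: 0.996096 × 0.995722 = 0.9918

0.9918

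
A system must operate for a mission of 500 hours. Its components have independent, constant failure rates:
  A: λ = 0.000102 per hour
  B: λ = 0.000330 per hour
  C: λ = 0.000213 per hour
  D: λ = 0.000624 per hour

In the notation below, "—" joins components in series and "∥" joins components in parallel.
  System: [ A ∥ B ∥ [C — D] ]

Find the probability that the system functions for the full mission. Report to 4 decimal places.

0.9974

R(A) = exp(−0.000102 × 500) = 0.950279
R(B) = exp(−0.000330 × 500) = 0.847894
R(C) = exp(−0.000213 × 500) = 0.898975
R(D) = exp(−0.000624 × 500) = 0.731982
Series (C and D): 0.898975 × 0.731982 = 0.658034
Parallel (A, B, and [0.658034]): 1 − (1 − 0.950279)(1 − 0.847894)(1 − 0.658034) = 0.9974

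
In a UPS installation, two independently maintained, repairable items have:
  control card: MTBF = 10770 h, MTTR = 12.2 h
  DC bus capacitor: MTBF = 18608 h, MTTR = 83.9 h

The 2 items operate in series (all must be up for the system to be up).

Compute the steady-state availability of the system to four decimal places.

A(control card) = MTBF/(MTBF+MTTR) = 10770/(10770+12.2) = 0.998869
A(DC bus capacitor) = MTBF/(MTBF+MTTR) = 18608/(18608+83.9) = 0.995511
Series availability: 0.998869 × 0.995511 = 0.9944

0.9944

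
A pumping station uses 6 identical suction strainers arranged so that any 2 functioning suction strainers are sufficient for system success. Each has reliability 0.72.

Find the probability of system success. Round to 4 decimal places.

R = Σ_{i=2}^{6} C(6,i) p^i (1−p)^{6−i} with p = 0.72
C(6,2)·0.72^2·0.28^4 = 0.047796
C(6,3)·0.72^3·0.28^3 = 0.163871
C(6,4)·0.72^4·0.28^2 = 0.316037
C(6,5)·0.72^5·0.28^1 = 0.325066
C(6,6)·0.72^6·0.28^0 = 0.139314
Sum = 0.9921

0.9921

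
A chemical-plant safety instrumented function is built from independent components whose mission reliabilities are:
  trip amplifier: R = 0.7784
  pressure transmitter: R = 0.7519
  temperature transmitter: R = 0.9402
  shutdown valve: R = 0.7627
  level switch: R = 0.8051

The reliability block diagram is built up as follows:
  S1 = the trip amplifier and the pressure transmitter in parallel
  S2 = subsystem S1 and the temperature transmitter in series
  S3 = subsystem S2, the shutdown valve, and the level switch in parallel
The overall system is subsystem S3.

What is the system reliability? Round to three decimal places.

0.995

Parallel (trip amplifier and pressure transmitter): 1 − (1 − 0.77840)(1 − 0.75190) = 0.94502
Series ([0.94502] and temperature transmitter): 0.94502 × 0.94020 = 0.88851
Parallel ([0.88851], shutdown valve, and level switch): 1 − (1 − 0.88851)(1 − 0.76270)(1 − 0.80510) = 0.995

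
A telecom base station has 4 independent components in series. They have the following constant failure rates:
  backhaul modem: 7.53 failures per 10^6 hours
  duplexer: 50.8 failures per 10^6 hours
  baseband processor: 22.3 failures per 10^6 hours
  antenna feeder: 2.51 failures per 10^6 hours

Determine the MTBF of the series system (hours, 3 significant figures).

Series of exponential components: λ_sys = Σ λ_i
λ_sys = 0.00000753 + 0.0000508 + 0.0000223 + 0.00000251 = 8.3140e-05 /h
MTBF = 1 / λ_sys = 12000 h

12000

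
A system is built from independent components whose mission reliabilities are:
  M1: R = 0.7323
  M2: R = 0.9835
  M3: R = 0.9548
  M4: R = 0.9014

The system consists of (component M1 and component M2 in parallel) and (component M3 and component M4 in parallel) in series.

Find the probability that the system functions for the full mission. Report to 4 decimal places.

0.9911

Parallel (M1 and M2): 1 − (1 − 0.732300)(1 − 0.983500) = 0.995583
Parallel (M3 and M4): 1 − (1 − 0.954800)(1 − 0.901400) = 0.995543
Series ([0.995583] and [0.995543]): 0.995583 × 0.995543 = 0.9911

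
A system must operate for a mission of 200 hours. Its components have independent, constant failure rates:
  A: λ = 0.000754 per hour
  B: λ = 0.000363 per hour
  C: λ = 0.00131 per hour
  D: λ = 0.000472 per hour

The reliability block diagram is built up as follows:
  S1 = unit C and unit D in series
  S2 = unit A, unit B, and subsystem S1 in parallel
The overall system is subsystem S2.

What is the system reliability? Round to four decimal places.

0.9971

R(A) = exp(−0.000754 × 200) = 0.860020
R(B) = exp(−0.000363 × 200) = 0.929973
R(C) = exp(−0.00131 × 200) = 0.769511
R(D) = exp(−0.000472 × 200) = 0.909919
Series (C and D): 0.769511 × 0.909919 = 0.700193
Parallel (A, B, and [0.700193]): 1 − (1 − 0.860020)(1 − 0.929973)(1 − 0.700193) = 0.9971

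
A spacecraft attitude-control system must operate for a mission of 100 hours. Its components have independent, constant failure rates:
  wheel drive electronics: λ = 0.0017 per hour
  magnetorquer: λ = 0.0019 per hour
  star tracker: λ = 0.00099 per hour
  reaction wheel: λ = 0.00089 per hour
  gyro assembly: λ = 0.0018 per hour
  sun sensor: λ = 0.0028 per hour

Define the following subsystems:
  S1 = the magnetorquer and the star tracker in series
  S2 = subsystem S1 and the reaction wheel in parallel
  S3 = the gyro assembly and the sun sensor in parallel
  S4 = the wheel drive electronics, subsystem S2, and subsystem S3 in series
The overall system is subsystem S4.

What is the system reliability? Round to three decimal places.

0.792

R(wheel drive electronics) = exp(−0.0017 × 100) = 0.84366
R(magnetorquer) = exp(−0.0019 × 100) = 0.82696
R(star tracker) = exp(−0.00099 × 100) = 0.90574
R(reaction wheel) = exp(−0.00089 × 100) = 0.91485
R(gyro assembly) = exp(−0.0018 × 100) = 0.83527
R(sun sensor) = exp(−0.0028 × 100) = 0.75578
Series (magnetorquer and star tracker): 0.82696 × 0.90574 = 0.74901
Parallel ([0.74901] and reaction wheel): 1 − (1 − 0.74901)(1 − 0.91485) = 0.97863
Parallel (gyro assembly and sun sensor): 1 − (1 − 0.83527)(1 − 0.75578) = 0.95977
Series (wheel drive electronics, [0.97863], and [0.95977]): 0.84366 × 0.97863 × 0.95977 = 0.792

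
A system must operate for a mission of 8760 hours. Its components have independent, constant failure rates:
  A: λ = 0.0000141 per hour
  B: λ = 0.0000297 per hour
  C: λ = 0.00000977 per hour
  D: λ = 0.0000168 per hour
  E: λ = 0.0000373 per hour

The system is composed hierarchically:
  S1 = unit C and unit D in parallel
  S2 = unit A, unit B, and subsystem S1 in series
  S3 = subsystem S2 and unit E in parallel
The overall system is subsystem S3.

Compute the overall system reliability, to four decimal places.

R(A) = exp(−0.0000141 × 8760) = 0.883808
R(B) = exp(−0.0000297 × 8760) = 0.770919
R(C) = exp(−0.00000977 × 8760) = 0.917975
R(D) = exp(−0.0000168 × 8760) = 0.863149
R(E) = exp(−0.0000373 × 8760) = 0.721265
Parallel (C and D): 1 − (1 − 0.917975)(1 − 0.863149) = 0.988775
Series (A, B, and [0.988775]): 0.883808 × 0.770919 × 0.988775 = 0.673696
Parallel ([0.673696] and E): 1 − (1 − 0.673696)(1 − 0.721265) = 0.9090

0.9090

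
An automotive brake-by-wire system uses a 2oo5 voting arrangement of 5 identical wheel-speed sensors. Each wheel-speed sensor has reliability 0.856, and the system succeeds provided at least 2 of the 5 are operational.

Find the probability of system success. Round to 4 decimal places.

0.9981

R = Σ_{i=2}^{5} C(5,i) p^i (1−p)^{5−i} with p = 0.856
C(5,2)·0.856^2·0.144^3 = 0.021879
C(5,3)·0.856^3·0.144^2 = 0.130061
C(5,4)·0.856^4·0.144^1 = 0.386569
C(5,5)·0.856^5·0.144^0 = 0.459588
Sum = 0.9981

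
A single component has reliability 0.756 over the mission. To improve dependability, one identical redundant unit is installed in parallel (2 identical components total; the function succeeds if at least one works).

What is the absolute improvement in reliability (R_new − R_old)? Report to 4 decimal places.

R_before = 0.756
R_after = 1 − (1 − 0.756)^2 = 0.9405
ΔR = 0.9405 − 0.756 = 0.1845

0.1845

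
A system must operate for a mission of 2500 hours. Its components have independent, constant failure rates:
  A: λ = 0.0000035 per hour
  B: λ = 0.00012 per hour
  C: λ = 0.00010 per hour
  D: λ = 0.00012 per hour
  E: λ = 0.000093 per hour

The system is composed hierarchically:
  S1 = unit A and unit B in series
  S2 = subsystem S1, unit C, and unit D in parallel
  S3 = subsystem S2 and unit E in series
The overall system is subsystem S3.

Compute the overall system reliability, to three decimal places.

0.780

R(A) = exp(−0.0000035 × 2500) = 0.99129
R(B) = exp(−0.00012 × 2500) = 0.74082
R(C) = exp(−0.00010 × 2500) = 0.77880
R(D) = exp(−0.00012 × 2500) = 0.74082
R(E) = exp(−0.000093 × 2500) = 0.79255
Series (A and B): 0.99129 × 0.74082 = 0.73437
Parallel ([0.73437], C, and D): 1 − (1 − 0.73437)(1 − 0.77880)(1 − 0.74082) = 0.98477
Series ([0.98477] and E): 0.98477 × 0.79255 = 0.780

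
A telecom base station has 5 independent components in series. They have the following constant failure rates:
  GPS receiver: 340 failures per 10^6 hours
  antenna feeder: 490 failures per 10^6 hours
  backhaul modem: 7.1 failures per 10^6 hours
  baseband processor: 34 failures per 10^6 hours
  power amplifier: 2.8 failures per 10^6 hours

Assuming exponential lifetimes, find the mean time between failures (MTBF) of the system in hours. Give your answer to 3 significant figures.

Series of exponential components: λ_sys = Σ λ_i
λ_sys = 0.00034 + 0.00049 + 0.0000071 + 0.000034 + 0.0000028 = 8.7390e-04 /h
MTBF = 1 / λ_sys = 1140 h

1140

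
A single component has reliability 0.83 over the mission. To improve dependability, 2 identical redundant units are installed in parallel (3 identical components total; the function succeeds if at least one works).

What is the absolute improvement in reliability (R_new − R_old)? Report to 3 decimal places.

R_before = 0.83
R_after = 1 − (1 − 0.83)^3 = 0.995
ΔR = 0.995 − 0.83 = 0.165

0.165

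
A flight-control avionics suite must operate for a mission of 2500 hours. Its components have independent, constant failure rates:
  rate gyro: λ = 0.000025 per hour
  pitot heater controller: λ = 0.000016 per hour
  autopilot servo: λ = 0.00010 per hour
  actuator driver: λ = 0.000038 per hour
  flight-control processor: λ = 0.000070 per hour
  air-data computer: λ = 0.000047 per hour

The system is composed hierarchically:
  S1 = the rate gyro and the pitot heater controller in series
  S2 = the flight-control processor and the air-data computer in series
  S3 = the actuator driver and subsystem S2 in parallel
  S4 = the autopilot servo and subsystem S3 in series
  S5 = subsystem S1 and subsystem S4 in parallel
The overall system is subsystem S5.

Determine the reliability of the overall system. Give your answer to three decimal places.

0.977

R(rate gyro) = exp(−0.000025 × 2500) = 0.93941
R(pitot heater controller) = exp(−0.000016 × 2500) = 0.96079
R(autopilot servo) = exp(−0.00010 × 2500) = 0.77880
R(actuator driver) = exp(−0.000038 × 2500) = 0.90937
R(flight-control processor) = exp(−0.000070 × 2500) = 0.83946
R(air-data computer) = exp(−0.000047 × 2500) = 0.88914
Series (rate gyro and pitot heater controller): 0.93941 × 0.96079 = 0.90258
Series (flight-control processor and air-data computer): 0.83946 × 0.88914 = 0.74640
Parallel (actuator driver and [0.74640]): 1 − (1 − 0.90937)(1 − 0.74640) = 0.97702
Series (autopilot servo and [0.97702]): 0.77880 × 0.97702 = 0.76090
Parallel ([0.90258] and [0.76090]): 1 − (1 − 0.90258)(1 − 0.76090) = 0.977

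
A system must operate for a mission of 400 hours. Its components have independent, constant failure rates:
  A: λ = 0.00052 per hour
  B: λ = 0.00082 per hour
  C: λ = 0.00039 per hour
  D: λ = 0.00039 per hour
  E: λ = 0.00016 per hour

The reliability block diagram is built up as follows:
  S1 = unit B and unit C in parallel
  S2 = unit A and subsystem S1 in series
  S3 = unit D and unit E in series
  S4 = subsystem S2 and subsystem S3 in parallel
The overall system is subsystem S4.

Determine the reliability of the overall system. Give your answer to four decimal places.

R(A) = exp(−0.00052 × 400) = 0.812207
R(B) = exp(−0.00082 × 400) = 0.720363
R(C) = exp(−0.00039 × 400) = 0.855559
R(D) = exp(−0.00039 × 400) = 0.855559
R(E) = exp(−0.00016 × 400) = 0.938005
Parallel (B and C): 1 − (1 − 0.720363)(1 − 0.855559) = 0.959609
Series (A and [0.959609]): 0.812207 × 0.959609 = 0.779401
Series (D and E): 0.855559 × 0.938005 = 0.802519
Parallel ([0.779401] and [0.802519]): 1 − (1 − 0.779401)(1 − 0.802519) = 0.9564

0.9564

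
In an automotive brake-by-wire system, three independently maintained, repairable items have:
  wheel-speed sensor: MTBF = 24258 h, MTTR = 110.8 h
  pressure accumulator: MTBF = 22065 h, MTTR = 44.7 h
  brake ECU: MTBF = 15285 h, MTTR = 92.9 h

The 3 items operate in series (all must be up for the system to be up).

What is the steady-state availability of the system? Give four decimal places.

A(wheel-speed sensor) = MTBF/(MTBF+MTTR) = 24258/(24258+110.8) = 0.995453
A(pressure accumulator) = MTBF/(MTBF+MTTR) = 22065/(22065+44.7) = 0.997978
A(brake ECU) = MTBF/(MTBF+MTTR) = 15285/(15285+92.9) = 0.993959
Series availability: 0.995453 × 0.997978 × 0.993959 = 0.9874

0.9874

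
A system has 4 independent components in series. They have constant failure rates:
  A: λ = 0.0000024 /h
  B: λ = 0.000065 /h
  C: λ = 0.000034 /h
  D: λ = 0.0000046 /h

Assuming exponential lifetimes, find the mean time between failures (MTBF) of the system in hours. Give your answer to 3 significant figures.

9430

Series of exponential components: λ_sys = Σ λ_i
λ_sys = 0.0000024 + 0.000065 + 0.000034 + 0.0000046 = 1.0600e-04 /h
MTBF = 1 / λ_sys = 9430 h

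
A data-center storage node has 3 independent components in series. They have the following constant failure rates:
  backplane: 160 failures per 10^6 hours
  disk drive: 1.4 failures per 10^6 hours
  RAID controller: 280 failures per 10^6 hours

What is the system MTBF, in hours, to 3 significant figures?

Series of exponential components: λ_sys = Σ λ_i
λ_sys = 0.00016 + 0.0000014 + 0.00028 = 4.4140e-04 /h
MTBF = 1 / λ_sys = 2270 h

2270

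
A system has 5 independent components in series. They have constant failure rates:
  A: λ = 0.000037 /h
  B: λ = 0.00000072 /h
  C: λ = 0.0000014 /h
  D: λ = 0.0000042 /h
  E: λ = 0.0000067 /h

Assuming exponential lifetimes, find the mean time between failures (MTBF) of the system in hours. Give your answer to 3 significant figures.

Series of exponential components: λ_sys = Σ λ_i
λ_sys = 0.000037 + 0.00000072 + 0.0000014 + 0.0000042 + 0.0000067 = 5.0020e-05 /h
MTBF = 1 / λ_sys = 20000 h

20000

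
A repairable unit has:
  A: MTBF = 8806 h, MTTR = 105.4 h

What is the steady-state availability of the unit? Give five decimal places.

A(A) = MTBF/(MTBF+MTTR) = 8806/(8806+105.4) = 0.98817

0.98817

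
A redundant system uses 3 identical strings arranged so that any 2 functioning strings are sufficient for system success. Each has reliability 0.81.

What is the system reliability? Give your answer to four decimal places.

0.9054

R = Σ_{i=2}^{3} C(3,i) p^i (1−p)^{3−i} with p = 0.81
C(3,2)·0.81^2·0.19^1 = 0.373977
C(3,3)·0.81^3·0.19^0 = 0.531441
Sum = 0.9054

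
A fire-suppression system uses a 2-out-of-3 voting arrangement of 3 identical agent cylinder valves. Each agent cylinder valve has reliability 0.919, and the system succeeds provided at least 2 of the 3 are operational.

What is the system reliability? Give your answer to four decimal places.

0.9814

R = Σ_{i=2}^{3} C(3,i) p^i (1−p)^{3−i} with p = 0.919
C(3,2)·0.919^2·0.081^1 = 0.205228
C(3,3)·0.919^3·0.081^0 = 0.776152
Sum = 0.9814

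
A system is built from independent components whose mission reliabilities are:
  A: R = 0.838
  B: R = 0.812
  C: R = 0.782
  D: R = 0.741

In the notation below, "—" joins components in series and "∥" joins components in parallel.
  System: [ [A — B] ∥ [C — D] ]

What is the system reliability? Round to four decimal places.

Series (A and B): 0.838000 × 0.812000 = 0.680456
Series (C and D): 0.782000 × 0.741000 = 0.579462
Parallel ([0.680456] and [0.579462]): 1 − (1 − 0.680456)(1 − 0.579462) = 0.8656

0.8656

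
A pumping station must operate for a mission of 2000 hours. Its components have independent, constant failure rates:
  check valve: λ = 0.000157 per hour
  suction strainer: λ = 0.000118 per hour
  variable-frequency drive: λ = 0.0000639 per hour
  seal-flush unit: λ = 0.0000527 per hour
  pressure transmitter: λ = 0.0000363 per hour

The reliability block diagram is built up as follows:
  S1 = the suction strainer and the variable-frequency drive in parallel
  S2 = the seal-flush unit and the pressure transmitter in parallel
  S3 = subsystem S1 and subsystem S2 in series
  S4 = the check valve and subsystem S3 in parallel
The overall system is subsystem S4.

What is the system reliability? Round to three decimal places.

0.991

R(check valve) = exp(−0.000157 × 2000) = 0.73052
R(suction strainer) = exp(−0.000118 × 2000) = 0.78978
R(variable-frequency drive) = exp(−0.0000639 × 2000) = 0.88003
R(seal-flush unit) = exp(−0.0000527 × 2000) = 0.89996
R(pressure transmitter) = exp(−0.0000363 × 2000) = 0.92997
Parallel (suction strainer and variable-frequency drive): 1 − (1 − 0.78978)(1 − 0.88003) = 0.97478
Parallel (seal-flush unit and pressure transmitter): 1 − (1 − 0.89996)(1 − 0.92997) = 0.99299
Series ([0.97478] and [0.99299]): 0.97478 × 0.99299 = 0.96795
Parallel (check valve and [0.96795]): 1 − (1 − 0.73052)(1 − 0.96795) = 0.991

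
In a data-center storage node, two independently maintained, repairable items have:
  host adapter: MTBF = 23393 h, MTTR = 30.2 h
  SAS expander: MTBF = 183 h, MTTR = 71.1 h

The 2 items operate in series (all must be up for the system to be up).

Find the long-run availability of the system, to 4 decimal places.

0.7193

A(host adapter) = MTBF/(MTBF+MTTR) = 23393/(23393+30.2) = 0.998711
A(SAS expander) = MTBF/(MTBF+MTTR) = 183/(183+71.1) = 0.720189
Series availability: 0.998711 × 0.720189 = 0.7193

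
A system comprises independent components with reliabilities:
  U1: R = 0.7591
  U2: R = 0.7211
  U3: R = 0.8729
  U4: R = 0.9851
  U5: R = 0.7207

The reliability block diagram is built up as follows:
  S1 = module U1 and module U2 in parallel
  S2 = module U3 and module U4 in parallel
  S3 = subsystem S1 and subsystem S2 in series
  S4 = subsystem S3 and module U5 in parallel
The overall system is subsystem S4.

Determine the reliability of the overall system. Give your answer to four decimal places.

0.9807

Parallel (U1 and U2): 1 − (1 − 0.759100)(1 − 0.721100) = 0.932813
Parallel (U3 and U4): 1 − (1 − 0.872900)(1 − 0.985100) = 0.998106
Series ([0.932813] and [0.998106]): 0.932813 × 0.998106 = 0.931046
Parallel ([0.931046] and U5): 1 − (1 − 0.931046)(1 − 0.720700) = 0.9807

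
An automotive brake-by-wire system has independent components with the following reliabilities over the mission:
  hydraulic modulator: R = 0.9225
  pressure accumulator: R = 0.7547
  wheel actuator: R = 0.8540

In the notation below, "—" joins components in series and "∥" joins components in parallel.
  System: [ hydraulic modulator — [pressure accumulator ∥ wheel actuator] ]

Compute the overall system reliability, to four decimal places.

0.8895

Parallel (pressure accumulator and wheel actuator): 1 − (1 − 0.754700)(1 − 0.854000) = 0.964186
Series (hydraulic modulator and [0.964186]): 0.922500 × 0.964186 = 0.8895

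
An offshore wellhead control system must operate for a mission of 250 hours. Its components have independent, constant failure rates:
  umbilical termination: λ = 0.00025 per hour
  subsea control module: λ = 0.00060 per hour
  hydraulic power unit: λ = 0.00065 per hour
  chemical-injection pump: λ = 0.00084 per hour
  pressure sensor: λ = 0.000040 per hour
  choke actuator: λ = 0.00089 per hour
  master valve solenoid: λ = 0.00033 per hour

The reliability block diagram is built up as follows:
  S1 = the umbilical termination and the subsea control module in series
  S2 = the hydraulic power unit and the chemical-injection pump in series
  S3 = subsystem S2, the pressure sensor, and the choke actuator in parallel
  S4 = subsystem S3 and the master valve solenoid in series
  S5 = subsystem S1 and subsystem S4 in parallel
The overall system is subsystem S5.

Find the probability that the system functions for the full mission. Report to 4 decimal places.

0.9847

R(umbilical termination) = exp(−0.00025 × 250) = 0.939413
R(subsea control module) = exp(−0.00060 × 250) = 0.860708
R(hydraulic power unit) = exp(−0.00065 × 250) = 0.850016
R(chemical-injection pump) = exp(−0.00084 × 250) = 0.810584
R(pressure sensor) = exp(−0.000040 × 250) = 0.990050
R(choke actuator) = exp(−0.00089 × 250) = 0.800515
R(master valve solenoid) = exp(−0.00033 × 250) = 0.920811
Series (umbilical termination and subsea control module): 0.939413 × 0.860708 = 0.808560
Series (hydraulic power unit and chemical-injection pump): 0.850016 × 0.810584 = 0.689009
Parallel ([0.689009], pressure sensor, and choke actuator): 1 − (1 − 0.689009)(1 − 0.990050)(1 − 0.800515) = 0.999383
Series ([0.999383] and master valve solenoid): 0.999383 × 0.920811 = 0.920243
Parallel ([0.808560] and [0.920243]): 1 − (1 − 0.808560)(1 − 0.920243) = 0.9847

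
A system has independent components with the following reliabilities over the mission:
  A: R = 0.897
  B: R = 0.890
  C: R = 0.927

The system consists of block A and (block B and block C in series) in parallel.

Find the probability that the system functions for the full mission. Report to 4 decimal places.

0.9820

Series (B and C): 0.890000 × 0.927000 = 0.825030
Parallel (A and [0.825030]): 1 − (1 − 0.897000)(1 − 0.825030) = 0.9820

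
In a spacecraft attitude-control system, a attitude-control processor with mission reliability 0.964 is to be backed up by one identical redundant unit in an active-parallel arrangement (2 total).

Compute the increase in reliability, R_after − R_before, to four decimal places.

R_before = 0.964
R_after = 1 − (1 − 0.964)^2 = 0.9987
ΔR = 0.9987 − 0.964 = 0.0347

0.0347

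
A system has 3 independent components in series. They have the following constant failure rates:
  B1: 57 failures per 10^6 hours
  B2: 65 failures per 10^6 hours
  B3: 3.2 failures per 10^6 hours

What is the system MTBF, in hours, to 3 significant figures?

7990

Series of exponential components: λ_sys = Σ λ_i
λ_sys = 0.000057 + 0.000065 + 0.0000032 = 1.2520e-04 /h
MTBF = 1 / λ_sys = 7990 h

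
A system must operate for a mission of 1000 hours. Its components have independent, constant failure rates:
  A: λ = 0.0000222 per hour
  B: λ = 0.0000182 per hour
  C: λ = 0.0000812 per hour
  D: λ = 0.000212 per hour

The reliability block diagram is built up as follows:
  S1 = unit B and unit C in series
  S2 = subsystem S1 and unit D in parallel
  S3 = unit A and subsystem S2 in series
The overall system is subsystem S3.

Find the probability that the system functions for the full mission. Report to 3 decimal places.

R(A) = exp(−0.0000222 × 1000) = 0.97804
R(B) = exp(−0.0000182 × 1000) = 0.98196
R(C) = exp(−0.0000812 × 1000) = 0.92201
R(D) = exp(−0.000212 × 1000) = 0.80896
Series (B and C): 0.98196 × 0.92201 = 0.90538
Parallel ([0.90538] and D): 1 − (1 − 0.90538)(1 − 0.80896) = 0.98192
Series (A and [0.98192]): 0.97804 × 0.98192 = 0.960

0.960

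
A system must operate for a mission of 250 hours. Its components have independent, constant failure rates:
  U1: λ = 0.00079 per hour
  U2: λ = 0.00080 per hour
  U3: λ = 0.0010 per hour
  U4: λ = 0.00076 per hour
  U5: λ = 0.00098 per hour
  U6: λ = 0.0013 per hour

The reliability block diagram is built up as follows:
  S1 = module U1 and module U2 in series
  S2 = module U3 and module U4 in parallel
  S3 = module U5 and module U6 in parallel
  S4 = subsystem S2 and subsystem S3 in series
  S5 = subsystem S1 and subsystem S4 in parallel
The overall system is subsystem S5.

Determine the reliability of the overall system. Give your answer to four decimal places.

0.9684

R(U1) = exp(−0.00079 × 250) = 0.820780
R(U2) = exp(−0.00080 × 250) = 0.818731
R(U3) = exp(−0.0010 × 250) = 0.778801
R(U4) = exp(−0.00076 × 250) = 0.826959
R(U5) = exp(−0.00098 × 250) = 0.782705
R(U6) = exp(−0.0013 × 250) = 0.722527
Series (U1 and U2): 0.820780 × 0.818731 = 0.671998
Parallel (U3 and U4): 1 − (1 − 0.778801)(1 − 0.826959) = 0.961724
Parallel (U5 and U6): 1 − (1 − 0.782705)(1 − 0.722527) = 0.939707
Series ([0.961724] and [0.939707]): 0.961724 × 0.939707 = 0.903739
Parallel ([0.671998] and [0.903739]): 1 − (1 − 0.671998)(1 − 0.903739) = 0.9684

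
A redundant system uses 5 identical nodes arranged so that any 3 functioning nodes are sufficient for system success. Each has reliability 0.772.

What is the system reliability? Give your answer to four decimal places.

R = Σ_{i=3}^{5} C(5,i) p^i (1−p)^{5−i} with p = 0.772
C(5,3)·0.772^3·0.228^2 = 0.239178
C(5,4)·0.772^4·0.228^1 = 0.404924
C(5,5)·0.772^5·0.228^0 = 0.274212
Sum = 0.9183

0.9183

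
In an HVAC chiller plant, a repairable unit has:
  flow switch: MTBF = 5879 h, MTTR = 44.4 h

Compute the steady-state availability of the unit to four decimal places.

A(flow switch) = MTBF/(MTBF+MTTR) = 5879/(5879+44.4) = 0.9925

0.9925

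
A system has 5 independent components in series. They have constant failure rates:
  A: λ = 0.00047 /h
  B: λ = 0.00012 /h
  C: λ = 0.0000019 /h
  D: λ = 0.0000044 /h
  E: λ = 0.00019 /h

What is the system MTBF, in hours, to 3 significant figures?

1270

Series of exponential components: λ_sys = Σ λ_i
λ_sys = 0.00047 + 0.00012 + 0.0000019 + 0.0000044 + 0.00019 = 7.8630e-04 /h
MTBF = 1 / λ_sys = 1270 h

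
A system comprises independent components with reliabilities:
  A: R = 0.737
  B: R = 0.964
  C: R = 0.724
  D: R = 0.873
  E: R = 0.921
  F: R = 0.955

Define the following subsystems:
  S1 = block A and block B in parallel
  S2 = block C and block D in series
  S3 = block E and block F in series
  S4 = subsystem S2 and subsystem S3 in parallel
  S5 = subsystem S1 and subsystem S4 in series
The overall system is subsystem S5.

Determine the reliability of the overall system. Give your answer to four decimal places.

Parallel (A and B): 1 − (1 − 0.737000)(1 − 0.964000) = 0.990532
Series (C and D): 0.724000 × 0.873000 = 0.632052
Series (E and F): 0.921000 × 0.955000 = 0.879555
Parallel ([0.632052] and [0.879555]): 1 − (1 − 0.632052)(1 − 0.879555) = 0.955683
Series ([0.990532] and [0.955683]): 0.990532 × 0.955683 = 0.9466

0.9466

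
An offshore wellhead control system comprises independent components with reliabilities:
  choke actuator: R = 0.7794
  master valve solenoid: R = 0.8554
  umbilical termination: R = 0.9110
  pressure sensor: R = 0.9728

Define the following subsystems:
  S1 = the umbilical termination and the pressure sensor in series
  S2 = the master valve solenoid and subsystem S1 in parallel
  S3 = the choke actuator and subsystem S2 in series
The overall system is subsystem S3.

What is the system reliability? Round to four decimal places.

Series (umbilical termination and pressure sensor): 0.911000 × 0.972800 = 0.886221
Parallel (master valve solenoid and [0.886221]): 1 − (1 − 0.855400)(1 − 0.886221) = 0.983548
Series (choke actuator and [0.983548]): 0.779400 × 0.983548 = 0.7666

0.7666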